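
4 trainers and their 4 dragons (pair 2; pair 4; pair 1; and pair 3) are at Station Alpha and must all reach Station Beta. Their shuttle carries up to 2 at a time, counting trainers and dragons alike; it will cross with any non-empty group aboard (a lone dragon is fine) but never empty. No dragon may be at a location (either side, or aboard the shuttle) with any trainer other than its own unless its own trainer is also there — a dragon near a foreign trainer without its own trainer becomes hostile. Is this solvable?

Following every safe sequence of crossings from the start, the most of the 8 that can be at Station Beta as the shuttle arrives there on crossings 1, 3, 5 is 2, 3, 4 respectively; the best ever achieved is 4 of 8.
From crossing 7 on, no configuration arises that was not already reachable earlier: only 44 distinct safe configurations (who is on which side, and where the shuttle is) can ever be reached, none of them has everyone across, and every continuation just revisits them. So no valid plan exists.

No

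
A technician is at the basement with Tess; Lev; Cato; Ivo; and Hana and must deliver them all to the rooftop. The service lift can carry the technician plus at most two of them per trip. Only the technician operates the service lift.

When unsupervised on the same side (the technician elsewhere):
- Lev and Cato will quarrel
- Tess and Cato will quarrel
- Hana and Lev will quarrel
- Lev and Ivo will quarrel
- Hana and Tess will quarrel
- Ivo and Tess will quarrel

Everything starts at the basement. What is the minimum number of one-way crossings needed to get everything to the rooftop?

Counting alone: the technician can take at most 2 across per trip to the rooftop, so moving all 5 needs at least 3 loaded trips out, with a return between consecutive ones — at least 5 crossings.
The safety rule pushes this higher. Following every safe sequence of crossings, the most of the 5 that can be at the rooftop as the service lift arrives there on crossing 5 is 4 — never all 5.
So no plan with fewer than 7 crossings exists, and this one achieves 7:
1. Technician goes to the rooftop with Lev and Tess.  [the basement: Cato, Hana, Ivo | the rooftop: Lev, Tess]
2. Technician goes back to the basement alone.  [the basement: Cato, Hana, Ivo | the rooftop: Lev, Tess]
3. Technician goes to the rooftop with Cato.  [the basement: Hana, Ivo | the rooftop: Cato, Lev, Tess]
4. Technician goes back to the basement with Lev and Tess.  [the basement: Hana, Ivo, Lev, Tess | the rooftop: Cato]
5. Technician goes to the rooftop with Hana and Ivo.  [the basement: Lev, Tess | the rooftop: Cato, Hana, Ivo]
6. Technician goes back to the basement alone.  [the basement: Lev, Tess | the rooftop: Cato, Hana, Ivo]
7. Technician goes to the rooftop with Lev and Tess.  [the basement: — | the rooftop: Cato, Hana, Ivo, Lev, Tess]

7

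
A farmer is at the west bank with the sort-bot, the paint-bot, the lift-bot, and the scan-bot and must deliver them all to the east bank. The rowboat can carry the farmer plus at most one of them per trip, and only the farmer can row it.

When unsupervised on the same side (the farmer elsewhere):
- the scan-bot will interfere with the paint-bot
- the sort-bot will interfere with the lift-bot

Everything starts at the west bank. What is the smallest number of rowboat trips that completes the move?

impossible

Whatever the first load, the items left behind include a forbidden pair without the farmer. No opening move is safe, so no plan exists.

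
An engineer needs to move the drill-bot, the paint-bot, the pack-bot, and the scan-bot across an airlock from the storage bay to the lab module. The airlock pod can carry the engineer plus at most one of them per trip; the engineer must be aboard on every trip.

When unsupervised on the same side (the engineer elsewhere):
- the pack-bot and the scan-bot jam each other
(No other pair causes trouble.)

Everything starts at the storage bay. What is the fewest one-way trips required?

Counting alone: the engineer can take at most 1 across per trip to the lab module, so moving all 4 needs at least 4 loaded trips out, with a return between consecutive ones — at least 7 crossings.
The plan below uses exactly 7 crossings, so it is optimal:
1. Engineer goes to the lab module with the pack-bot.  [the storage bay: the drill-bot, the paint-bot, the scan-bot | the lab module: the pack-bot]
2. Engineer goes back to the storage bay alone.  [the storage bay: the drill-bot, the paint-bot, the scan-bot | the lab module: the pack-bot]
3. Engineer goes to the lab module with the drill-bot.  [the storage bay: the paint-bot, the scan-bot | the lab module: the drill-bot, the pack-bot]
4. Engineer goes back to the storage bay alone.  [the storage bay: the paint-bot, the scan-bot | the lab module: the drill-bot, the pack-bot]
5. Engineer goes to the lab module with the paint-bot.  [the storage bay: the scan-bot | the lab module: the drill-bot, the pack-bot, the paint-bot]
6. Engineer goes back to the storage bay alone.  [the storage bay: the scan-bot | the lab module: the drill-bot, the pack-bot, the paint-bot]
7. Engineer goes to the lab module with the scan-bot.  [the storage bay: — | the lab module: the drill-bot, the pack-bot, the paint-bot, the scan-bot]

7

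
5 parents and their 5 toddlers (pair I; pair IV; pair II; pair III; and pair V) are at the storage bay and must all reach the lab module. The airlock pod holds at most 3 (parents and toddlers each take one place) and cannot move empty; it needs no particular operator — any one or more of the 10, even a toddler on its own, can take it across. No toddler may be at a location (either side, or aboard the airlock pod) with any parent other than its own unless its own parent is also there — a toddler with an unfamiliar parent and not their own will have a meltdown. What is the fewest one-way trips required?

Counting alone: each trip to the lab module takes at most 3 across and each return brings at least 1 back, so after t trips out (and t−1 returns) at most 3t − (t−1) of the 10 are across; that first reaches 10 at t = 5, so at least 9 crossings are needed.
The safety rule pushes this higher. Following every safe sequence of crossings, the most of the 10 that can be at the lab module as the airlock pod arrives there on crossing 9 is 9 — never all 10.
So no plan with fewer than 11 crossings exists, and this one achieves 11:
1. parent I and toddler I cross → the lab module.
2. parent I crosses ← the storage bay.
3. toddler II, toddler III, and toddler IV cross → the lab module.
4. toddler I crosses ← the storage bay.
5. parent II, parent III, and parent IV cross → the lab module.
6. parent IV and toddler IV cross ← the storage bay.
7. parent I, parent IV, and parent V cross → the lab module.
8. toddler II crosses ← the storage bay.
9. toddler I and toddler IV cross → the lab module.
10. toddler I crosses ← the storage bay.
11. toddler I, toddler II, and toddler V cross → the lab module.

11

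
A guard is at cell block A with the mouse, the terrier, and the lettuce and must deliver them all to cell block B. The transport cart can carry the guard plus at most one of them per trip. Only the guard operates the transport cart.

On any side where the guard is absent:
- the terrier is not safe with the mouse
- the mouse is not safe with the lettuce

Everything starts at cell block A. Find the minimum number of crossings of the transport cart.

7

Counting alone: the guard can take at most 1 across per trip to cell block B, so moving all 3 needs at least 3 loaded trips out, with a return between consecutive ones — at least 5 crossings.
The safety rule pushes this higher. Following every safe sequence of crossings, the most of the 3 that can be at cell block B as the transport cart arrives there on crossing 5 is 2 — never all 3.
So no plan with fewer than 7 crossings exists, and this one achieves 7:
1. Guard goes to cell block B with the mouse.  [cell block A: the lettuce, the terrier | cell block B: the mouse]
2. Guard goes back to cell block A alone.  [cell block A: the lettuce, the terrier | cell block B: the mouse]
3. Guard goes to cell block B with the terrier.  [cell block A: the lettuce | cell block B: the mouse, the terrier]
4. Guard goes back to cell block A with the mouse.  [cell block A: the lettuce, the mouse | cell block B: the terrier]
5. Guard goes to cell block B with the lettuce.  [cell block A: the mouse | cell block B: the lettuce, the terrier]
6. Guard goes back to cell block A alone.  [cell block A: the mouse | cell block B: the lettuce, the terrier]
7. Guard goes to cell block B with the mouse.  [cell block A: — | cell block B: the lettuce, the mouse, the terrier]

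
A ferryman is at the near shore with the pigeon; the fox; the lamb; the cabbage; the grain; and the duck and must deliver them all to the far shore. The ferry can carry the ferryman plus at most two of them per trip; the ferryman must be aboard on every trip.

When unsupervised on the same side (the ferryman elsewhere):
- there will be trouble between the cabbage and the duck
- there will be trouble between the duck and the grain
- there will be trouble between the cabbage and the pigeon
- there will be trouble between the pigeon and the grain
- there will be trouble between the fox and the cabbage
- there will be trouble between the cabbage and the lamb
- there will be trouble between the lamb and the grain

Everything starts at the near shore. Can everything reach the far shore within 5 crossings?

No

Counting alone: the ferryman can take at most 2 across per trip to the far shore, so moving all 6 needs at least 3 loaded trips out, with a return between consecutive ones — at least 5 crossings.
The safety rule pushes this higher. Following every safe sequence of crossings, the most of the 6 that can be at the far shore as the ferry arrives there on crossing 5 is 4 — never all 6.
So the move cannot be finished within 5 crossings. (The shortest complete plan takes 7:)
1. Ferryman goes to the far shore with the cabbage and the grain.  [the near shore: the duck, the fox, the lamb, the pigeon | the far shore: the cabbage, the grain]
2. Ferryman goes back to the near shore alone.  [the near shore: the duck, the fox, the lamb, the pigeon | the far shore: the cabbage, the grain]
3. Ferryman goes to the far shore with the fox and the pigeon.  [the near shore: the duck, the lamb | the far shore: the cabbage, the fox, the grain, the pigeon]
4. Ferryman goes back to the near shore with the cabbage and the grain.  [the near shore: the cabbage, the duck, the grain, the lamb | the far shore: the fox, the pigeon]
5. Ferryman goes to the far shore with the duck and the lamb.  [the near shore: the cabbage, the grain | the far shore: the duck, the fox, the lamb, the pigeon]
6. Ferryman goes back to the near shore alone.  [the near shore: the cabbage, the grain | the far shore: the duck, the fox, the lamb, the pigeon]
7. Ferryman goes to the far shore with the cabbage and the grain.  [the near shore: — | the far shore: the cabbage, the duck, the fox, the grain, the lamb, the pigeon]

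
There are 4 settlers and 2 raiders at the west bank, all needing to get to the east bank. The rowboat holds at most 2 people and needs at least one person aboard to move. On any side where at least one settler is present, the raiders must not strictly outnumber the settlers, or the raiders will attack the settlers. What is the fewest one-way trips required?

9

Counting alone: each trip to the east bank takes at most 2 across and each return brings at least 1 back, so after t trips out (and t−1 returns) at most 2t − (t−1) of the 6 are across; that first reaches 6 at t = 5, so at least 9 crossings are needed.
The plan below uses exactly 9 crossings, so it is optimal:
1. 2 raiders → the east bank.  (the west bank: 4S 0R; the east bank: 0S 2R)
2. 1 raider ← the west bank.  (the west bank: 4S 1R; the east bank: 0S 1R)
3. 2 settlers → the east bank.  (the west bank: 2S 1R; the east bank: 2S 1R)
4. 1 raider ← the west bank.  (the west bank: 2S 2R; the east bank: 2S 0R)
5. 2 raiders → the east bank.  (the west bank: 2S 0R; the east bank: 2S 2R)
6. 1 raider ← the west bank.  (the west bank: 2S 1R; the east bank: 2S 1R)
7. 1 settler and 1 raider → the east bank.  (the west bank: 1S 0R; the east bank: 3S 2R)
8. 1 raider ← the west bank.  (the west bank: 1S 1R; the east bank: 3S 1R)
9. 1 settler and 1 raider → the east bank.  (the west bank: 0S 0R; the east bank: 4S 2R)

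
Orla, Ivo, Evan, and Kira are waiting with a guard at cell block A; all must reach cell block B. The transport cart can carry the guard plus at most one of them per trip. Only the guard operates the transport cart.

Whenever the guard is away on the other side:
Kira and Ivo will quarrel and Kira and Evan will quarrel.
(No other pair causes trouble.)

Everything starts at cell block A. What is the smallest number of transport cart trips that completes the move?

Counting alone: the guard can take at most 1 across per trip to cell block B, so moving all 4 needs at least 4 loaded trips out, with a return between consecutive ones — at least 7 crossings.
The safety rule pushes this higher. Following every safe sequence of crossings, the most of the 4 that can be at cell block B as the transport cart arrives there on crossing 7 is 3 — never all 4.
So no plan with fewer than 9 crossings exists, and this one achieves 9:
1. Guard goes to cell block B with Kira.  [cell block A: Evan, Ivo, Orla | cell block B: Kira]
2. Guard goes back to cell block A alone.  [cell block A: Evan, Ivo, Orla | cell block B: Kira]
3. Guard goes to cell block B with Orla.  [cell block A: Evan, Ivo | cell block B: Kira, Orla]
4. Guard goes back to cell block A alone.  [cell block A: Evan, Ivo | cell block B: Kira, Orla]
5. Guard goes to cell block B with Ivo.  [cell block A: Evan | cell block B: Ivo, Kira, Orla]
6. Guard goes back to cell block A with Kira.  [cell block A: Evan, Kira | cell block B: Ivo, Orla]
7. Guard goes to cell block B with Evan.  [cell block A: Kira | cell block B: Evan, Ivo, Orla]
8. Guard goes back to cell block A alone.  [cell block A: Kira | cell block B: Evan, Ivo, Orla]
9. Guard goes to cell block B with Kira.  [cell block A: — | cell block B: Evan, Ivo, Kira, Orla]

9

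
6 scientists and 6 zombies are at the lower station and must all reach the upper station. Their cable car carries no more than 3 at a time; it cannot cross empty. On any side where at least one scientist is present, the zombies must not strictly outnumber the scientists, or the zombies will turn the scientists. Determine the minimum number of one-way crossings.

impossible

Following every safe sequence of crossings from the start, the most of the 12 that can be at the upper station as the cable car arrives there on crossings 1, 3, 5 is 3, 5, 6 respectively; the best ever achieved is 6 of 12.
From crossing 7 on, no configuration arises that was not already reachable earlier: only 17 distinct safe configurations (who is on which side, and where the cable car is) can ever be reached, none of them has everyone across, and every continuation just revisits them. They are: 0 scientists + 0 zombies across (cable car back at the start); 0 scientists + 1 zombie across (cable car there); 0 scientists + 1 zombie across (cable car back at the start); 0 scientists + 2 zombies across (cable car there); 0 scientists + 2 zombies across (cable car back at the start); 0 scientists + 3 zombies across (cable car there); 0 scientists + 3 zombies across (cable car back at the start); 0 scientists + 4 zombies across (cable car there); 0 scientists + 4 zombies across (cable car back at the start); 0 scientists + 5 zombies across (cable car there); 0 scientists + 5 zombies across (cable car back at the start); 0 scientists + 6 zombies across (cable car there); 1 scientist + 1 zombie across (cable car there); 1 scientist + 1 zombie across (cable car back at the start); 2 scientists + 2 zombies across (cable car there); 2 scientists + 2 zombies across (cable car back at the start); 3 scientists + 3 zombies across (cable car there). So no valid plan exists.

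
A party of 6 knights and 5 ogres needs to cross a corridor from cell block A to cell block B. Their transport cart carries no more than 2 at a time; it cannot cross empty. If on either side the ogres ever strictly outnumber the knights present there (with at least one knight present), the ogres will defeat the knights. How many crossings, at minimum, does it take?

19

Counting alone: each trip to cell block B takes at most 2 across and each return brings at least 1 back, so after t trips out (and t−1 returns) at most 2t − (t−1) of the 11 are across; that first reaches 11 at t = 10, so at least 19 crossings are needed.
The plan below uses exactly 19 crossings, so it is optimal:
1. 2 ogres → cell block B.  (cell block A: 6K 3O; cell block B: 0K 2O)
2. 1 ogre ← cell block A.  (cell block A: 6K 4O; cell block B: 0K 1O)
3. 2 ogres → cell block B.  (cell block A: 6K 2O; cell block B: 0K 3O)
4. 1 ogre ← cell block A.  (cell block A: 6K 3O; cell block B: 0K 2O)
5. 2 knights → cell block B.  (cell block A: 4K 3O; cell block B: 2K 2O)
6. 1 ogre ← cell block A.  (cell block A: 4K 4O; cell block B: 2K 1O)
7. 1 knight and 1 ogre → cell block B.  (cell block A: 3K 3O; cell block B: 3K 2O)
8. 1 knight ← cell block A.  (cell block A: 4K 3O; cell block B: 2K 2O)
9. 1 knight and 1 ogre → cell block B.  (cell block A: 3K 2O; cell block B: 3K 3O)
10. 1 ogre ← cell block A.  (cell block A: 3K 3O; cell block B: 3K 2O)
11. 1 knight and 1 ogre → cell block B.  (cell block A: 2K 2O; cell block B: 4K 3O)
12. 1 knight ← cell block A.  (cell block A: 3K 2O; cell block B: 3K 3O)
13. 1 knight and 1 ogre → cell block B.  (cell block A: 2K 1O; cell block B: 4K 4O)
14. 1 ogre ← cell block A.  (cell block A: 2K 2O; cell block B: 4K 3O)
15. 1 knight and 1 ogre → cell block B.  (cell block A: 1K 1O; cell block B: 5K 4O)
16. 1 knight ← cell block A.  (cell block A: 2K 1O; cell block B: 4K 4O)
17. 1 knight and 1 ogre → cell block B.  (cell block A: 1K 0O; cell block B: 5K 5O)
18. 1 ogre ← cell block A.  (cell block A: 1K 1O; cell block B: 5K 4O)
19. 1 knight and 1 ogre → cell block B.  (cell block A: 0K 0O; cell block B: 6K 5O)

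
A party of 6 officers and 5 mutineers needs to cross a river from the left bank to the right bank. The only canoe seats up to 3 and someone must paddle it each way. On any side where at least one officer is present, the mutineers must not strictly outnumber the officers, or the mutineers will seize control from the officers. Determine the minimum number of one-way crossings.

9

Counting alone: each trip to the right bank takes at most 3 across and each return brings at least 1 back, so after t trips out (and t−1 returns) at most 3t − (t−1) of the 11 are across; that first reaches 11 at t = 5, so at least 9 crossings are needed.
The plan below uses exactly 9 crossings, so it is optimal:
1. 3 mutineers → the right bank.  (the left bank: 6O 2M; the right bank: 0O 3M)
2. 1 mutineer ← the left bank.  (the left bank: 6O 3M; the right bank: 0O 2M)
3. 3 officers → the right bank.  (the left bank: 3O 3M; the right bank: 3O 2M)
4. 1 officer ← the left bank.  (the left bank: 4O 3M; the right bank: 2O 2M)
5. 2 officers and 1 mutineer → the right bank.  (the left bank: 2O 2M; the right bank: 4O 3M)
6. 1 officer ← the left bank.  (the left bank: 3O 2M; the right bank: 3O 3M)
7. 2 officers and 1 mutineer → the right bank.  (the left bank: 1O 1M; the right bank: 5O 4M)
8. 1 officer ← the left bank.  (the left bank: 2O 1M; the right bank: 4O 4M)
9. 2 officers and 1 mutineer → the right bank.  (the left bank: 0O 0M; the right bank: 6O 5M)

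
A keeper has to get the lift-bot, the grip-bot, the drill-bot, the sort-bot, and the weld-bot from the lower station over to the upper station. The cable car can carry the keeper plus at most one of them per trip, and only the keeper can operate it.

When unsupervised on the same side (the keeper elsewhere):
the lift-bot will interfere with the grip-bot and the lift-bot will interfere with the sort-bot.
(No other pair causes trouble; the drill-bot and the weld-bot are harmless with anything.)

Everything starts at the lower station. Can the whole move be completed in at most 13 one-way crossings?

Yes — this plan uses 11 crossings (≤ 13):
1. Keeper goes to the upper station with the lift-bot.  [the lower station: the drill-bot, the grip-bot, the sort-bot, the weld-bot | the upper station: the lift-bot]
2. Keeper goes back to the lower station alone.  [the lower station: the drill-bot, the grip-bot, the sort-bot, the weld-bot | the upper station: the lift-bot]
3. Keeper goes to the upper station with the grip-bot.  [the lower station: the drill-bot, the sort-bot, the weld-bot | the upper station: the grip-bot, the lift-bot]
4. Keeper goes back to the lower station with the lift-bot.  [the lower station: the drill-bot, the lift-bot, the sort-bot, the weld-bot | the upper station: the grip-bot]
5. Keeper goes to the upper station with the sort-bot.  [the lower station: the drill-bot, the lift-bot, the weld-bot | the upper station: the grip-bot, the sort-bot]
6. Keeper goes back to the lower station alone.  [the lower station: the drill-bot, the lift-bot, the weld-bot | the upper station: the grip-bot, the sort-bot]
7. Keeper goes to the upper station with the drill-bot.  [the lower station: the lift-bot, the weld-bot | the upper station: the drill-bot, the grip-bot, the sort-bot]
8. Keeper goes back to the lower station alone.  [the lower station: the lift-bot, the weld-bot | the upper station: the drill-bot, the grip-bot, the sort-bot]
9. Keeper goes to the upper station with the weld-bot.  [the lower station: the lift-bot | the upper station: the drill-bot, the grip-bot, the sort-bot, the weld-bot]
10. Keeper goes back to the lower station alone.  [the lower station: the lift-bot | the upper station: the drill-bot, the grip-bot, the sort-bot, the weld-bot]
11. Keeper goes to the upper station with the lift-bot.  [the lower station: — | the upper station: the drill-bot, the grip-bot, the lift-bot, the sort-bot, the weld-bot]

Yes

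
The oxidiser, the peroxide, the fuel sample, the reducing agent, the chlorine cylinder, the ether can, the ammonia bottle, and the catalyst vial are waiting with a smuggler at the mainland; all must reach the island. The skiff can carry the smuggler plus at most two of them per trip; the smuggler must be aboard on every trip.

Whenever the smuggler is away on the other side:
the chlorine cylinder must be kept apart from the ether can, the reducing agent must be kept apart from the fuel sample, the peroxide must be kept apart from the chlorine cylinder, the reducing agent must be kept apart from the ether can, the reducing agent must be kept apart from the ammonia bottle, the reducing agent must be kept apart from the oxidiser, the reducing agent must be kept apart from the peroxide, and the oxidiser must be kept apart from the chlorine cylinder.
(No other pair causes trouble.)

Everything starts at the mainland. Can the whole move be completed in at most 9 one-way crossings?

Counting alone: the smuggler can take at most 2 across per trip to the island, so moving all 8 needs at least 4 loaded trips out, with a return between consecutive ones — at least 7 crossings.
The safety rule pushes this higher. Following every safe sequence of crossings, the most of the 8 that can be at the island as the skiff arrives there on crossings 7, 9 is 6, 7 respectively — never all 8.
So the move cannot be finished within 9 crossings. (The shortest complete plan takes 11:)
1. Smuggler goes to the island with the chlorine cylinder and the reducing agent.  [the mainland: the ammonia bottle, the catalyst vial, the ether can, the fuel sample, the oxidiser, the peroxide | the island: the chlorine cylinder, the reducing agent]
2. Smuggler goes back to the mainland alone.  [the mainland: the ammonia bottle, the catalyst vial, the ether can, the fuel sample, the oxidiser, the peroxide | the island: the chlorine cylinder, the reducing agent]
3. Smuggler goes to the island with the catalyst vial.  [the mainland: the ammonia bottle, the ether can, the fuel sample, the oxidiser, the peroxide | the island: the catalyst vial, the chlorine cylinder, the reducing agent]
4. Smuggler goes back to the mainland alone.  [the mainland: the ammonia bottle, the ether can, the fuel sample, the oxidiser, the peroxide | the island: the catalyst vial, the chlorine cylinder, the reducing agent]
5. Smuggler goes to the island with the oxidiser and the peroxide.  [the mainland: the ammonia bottle, the ether can, the fuel sample | the island: the catalyst vial, the chlorine cylinder, the oxidiser, the peroxide, the reducing agent]
6. Smuggler goes back to the mainland with the chlorine cylinder and the reducing agent.  [the mainland: the ammonia bottle, the chlorine cylinder, the ether can, the fuel sample, the reducing agent | the island: the catalyst vial, the oxidiser, the peroxide]
7. Smuggler goes to the island with the ether can and the reducing agent.  [the mainland: the ammonia bottle, the chlorine cylinder, the fuel sample | the island: the catalyst vial, the ether can, the oxidiser, the peroxide, the reducing agent]
8. Smuggler goes back to the mainland with the reducing agent.  [the mainland: the ammonia bottle, the chlorine cylinder, the fuel sample, the reducing agent | the island: the catalyst vial, the ether can, the oxidiser, the peroxide]
9. Smuggler goes to the island with the ammonia bottle and the fuel sample.  [the mainland: the chlorine cylinder, the reducing agent | the island: the ammonia bottle, the catalyst vial, the ether can, the fuel sample, the oxidiser, the peroxide]
10. Smuggler goes back to the mainland alone.  [the mainland: the chlorine cylinder, the reducing agent | the island: the ammonia bottle, the catalyst vial, the ether can, the fuel sample, the oxidiser, the peroxide]
11. Smuggler goes to the island with the chlorine cylinder and the reducing agent.  [the mainland: — | the island: the ammonia bottle, the catalyst vial, the chlorine cylinder, the ether can, the fuel sample, the oxidiser, the peroxide, the reducing agent]

No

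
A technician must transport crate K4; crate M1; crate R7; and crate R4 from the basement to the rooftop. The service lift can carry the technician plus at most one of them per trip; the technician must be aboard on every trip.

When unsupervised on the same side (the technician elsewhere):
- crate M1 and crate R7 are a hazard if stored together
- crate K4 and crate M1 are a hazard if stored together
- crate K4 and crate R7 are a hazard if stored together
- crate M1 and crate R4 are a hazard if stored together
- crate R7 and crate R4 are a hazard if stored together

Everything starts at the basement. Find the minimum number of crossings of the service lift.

impossible

Whatever the first load, the items left behind include a forbidden pair without the technician. No opening move is safe, so no plan exists.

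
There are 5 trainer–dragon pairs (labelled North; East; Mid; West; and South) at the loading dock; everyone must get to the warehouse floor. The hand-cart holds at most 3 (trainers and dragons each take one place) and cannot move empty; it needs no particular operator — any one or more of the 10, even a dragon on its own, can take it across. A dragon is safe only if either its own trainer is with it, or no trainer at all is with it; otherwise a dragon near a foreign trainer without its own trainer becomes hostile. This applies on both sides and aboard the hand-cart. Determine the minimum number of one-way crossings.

11

Counting alone: each trip to the warehouse floor takes at most 3 across and each return brings at least 1 back, so after t trips out (and t−1 returns) at most 3t − (t−1) of the 10 are across; that first reaches 10 at t = 5, so at least 9 crossings are needed.
The safety rule pushes this higher. Following every safe sequence of crossings, the most of the 10 that can be at the warehouse floor as the hand-cart arrives there on crossing 9 is 9 — never all 10.
So no plan with fewer than 11 crossings exists, and this one achieves 11:
1. dragon North and trainer North cross → the warehouse floor.
2. trainer North crosses ← the loading dock.
3. dragon East, dragon Mid, and dragon West cross → the warehouse floor.
4. dragon North crosses ← the loading dock.
5. trainer East, trainer Mid, and trainer West cross → the warehouse floor.
6. dragon East and trainer East cross ← the loading dock.
7. trainer East, trainer North, and trainer South cross → the warehouse floor.
8. dragon Mid crosses ← the loading dock.
9. dragon East and dragon North cross → the warehouse floor.
10. dragon North crosses ← the loading dock.
11. dragon Mid, dragon North, and dragon South cross → the warehouse floor.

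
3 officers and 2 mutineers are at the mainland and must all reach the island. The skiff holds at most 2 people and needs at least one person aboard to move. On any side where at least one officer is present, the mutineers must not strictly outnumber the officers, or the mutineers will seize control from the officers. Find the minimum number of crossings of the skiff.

Counting alone: each trip to the island takes at most 2 across and each return brings at least 1 back, so after t trips out (and t−1 returns) at most 2t − (t−1) of the 5 are across; that first reaches 5 at t = 4, so at least 7 crossings are needed.
The plan below uses exactly 7 crossings, so it is optimal:
1. 2 mutineers → the island.  (the mainland: 3O 0M; the island: 0O 2M)
2. 1 mutineer ← the mainland.  (the mainland: 3O 1M; the island: 0O 1M)
3. 2 officers → the island.  (the mainland: 1O 1M; the island: 2O 1M)
4. 1 officer ← the mainland.  (the mainland: 2O 1M; the island: 1O 1M)
5. 1 officer and 1 mutineer → the island.  (the mainland: 1O 0M; the island: 2O 2M)
6. 1 mutineer ← the mainland.  (the mainland: 1O 1M; the island: 2O 1M)
7. 1 officer and 1 mutineer → the island.  (the mainland: 0O 0M; the island: 3O 2M)

7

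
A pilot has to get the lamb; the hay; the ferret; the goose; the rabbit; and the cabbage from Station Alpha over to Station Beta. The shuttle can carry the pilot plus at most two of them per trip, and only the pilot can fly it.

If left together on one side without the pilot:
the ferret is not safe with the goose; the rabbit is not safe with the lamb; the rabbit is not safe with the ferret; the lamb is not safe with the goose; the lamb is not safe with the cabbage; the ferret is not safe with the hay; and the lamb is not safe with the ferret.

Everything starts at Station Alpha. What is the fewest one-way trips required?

Counting alone: the pilot can take at most 2 across per trip to Station Beta, so moving all 6 needs at least 3 loaded trips out, with a return between consecutive ones — at least 5 crossings.
The safety rule pushes this higher. Following every safe sequence of crossings, the most of the 6 that can be at Station Beta as the shuttle arrives there on crossings 5, 7 is 4, 5 respectively — never all 6.
So no plan with fewer than 9 crossings exists, and this one achieves 9:
1. Pilot goes to Station Beta with the ferret and the lamb.
2. Pilot goes back to Station Alpha with the lamb.
3. Pilot goes to Station Beta with the hay and the lamb.
4. Pilot goes back to Station Alpha with the ferret.
5. Pilot goes to Station Beta with the goose and the rabbit.
6. Pilot goes back to Station Alpha with the lamb.
7. Pilot goes to Station Beta with the cabbage and the lamb.
8. Pilot goes back to Station Alpha with the lamb.
9. Pilot goes to Station Beta with the ferret and the lamb.

9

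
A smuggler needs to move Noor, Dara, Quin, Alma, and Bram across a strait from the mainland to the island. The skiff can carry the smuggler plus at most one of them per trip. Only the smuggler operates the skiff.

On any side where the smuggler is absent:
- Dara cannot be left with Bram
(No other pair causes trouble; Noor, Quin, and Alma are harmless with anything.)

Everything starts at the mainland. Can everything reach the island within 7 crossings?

Counting alone: the smuggler can take at most 1 across per trip to the island, so moving all 5 needs at least 5 loaded trips out, with a return between consecutive ones — at least 9 crossings.
Since 7 < 9, 7 crossings cannot be enough. (The shortest complete plan in fact takes 9:)
1. Smuggler goes to the island with Dara.  [the mainland: Alma, Bram, Noor, Quin | the island: Dara]
2. Smuggler goes back to the mainland alone.  [the mainland: Alma, Bram, Noor, Quin | the island: Dara]
3. Smuggler goes to the island with Noor.  [the mainland: Alma, Bram, Quin | the island: Dara, Noor]
4. Smuggler goes back to the mainland alone.  [the mainland: Alma, Bram, Quin | the island: Dara, Noor]
5. Smuggler goes to the island with Quin.  [the mainland: Alma, Bram | the island: Dara, Noor, Quin]
6. Smuggler goes back to the mainland alone.  [the mainland: Alma, Bram | the island: Dara, Noor, Quin]
7. Smuggler goes to the island with Alma.  [the mainland: Bram | the island: Alma, Dara, Noor, Quin]
8. Smuggler goes back to the mainland alone.  [the mainland: Bram | the island: Alma, Dara, Noor, Quin]
9. Smuggler goes to the island with Bram.  [the mainland: — | the island: Alma, Bram, Dara, Noor, Quin]

No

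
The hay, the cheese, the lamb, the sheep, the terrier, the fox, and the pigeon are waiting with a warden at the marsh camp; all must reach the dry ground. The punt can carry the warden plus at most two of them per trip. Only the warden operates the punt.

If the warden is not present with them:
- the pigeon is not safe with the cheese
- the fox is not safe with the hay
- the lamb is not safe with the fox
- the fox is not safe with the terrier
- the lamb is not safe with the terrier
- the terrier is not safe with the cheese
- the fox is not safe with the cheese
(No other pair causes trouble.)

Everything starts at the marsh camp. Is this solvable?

No

Whatever the first load, the items left behind include a forbidden pair without the warden. No opening move is safe, so no plan exists.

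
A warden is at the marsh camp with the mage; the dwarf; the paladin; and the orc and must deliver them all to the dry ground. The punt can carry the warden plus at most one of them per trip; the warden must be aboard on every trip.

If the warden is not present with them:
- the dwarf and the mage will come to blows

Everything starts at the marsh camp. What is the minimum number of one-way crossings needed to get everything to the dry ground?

Counting alone: the warden can take at most 1 across per trip to the dry ground, so moving all 4 needs at least 4 loaded trips out, with a return between consecutive ones — at least 7 crossings.
The plan below uses exactly 7 crossings, so it is optimal:
1. Warden goes to the dry ground with the mage.  [the marsh camp: the dwarf, the orc, the paladin | the dry ground: the mage]
2. Warden goes back to the marsh camp alone.  [the marsh camp: the dwarf, the orc, the paladin | the dry ground: the mage]
3. Warden goes to the dry ground with the paladin.  [the marsh camp: the dwarf, the orc | the dry ground: the mage, the paladin]
4. Warden goes back to the marsh camp alone.  [the marsh camp: the dwarf, the orc | the dry ground: the mage, the paladin]
5. Warden goes to the dry ground with the orc.  [the marsh camp: the dwarf | the dry ground: the mage, the orc, the paladin]
6. Warden goes back to the marsh camp alone.  [the marsh camp: the dwarf | the dry ground: the mage, the orc, the paladin]
7. Warden goes to the dry ground with the dwarf.  [the marsh camp: — | the dry ground: the dwarf, the mage, the orc, the paladin]

7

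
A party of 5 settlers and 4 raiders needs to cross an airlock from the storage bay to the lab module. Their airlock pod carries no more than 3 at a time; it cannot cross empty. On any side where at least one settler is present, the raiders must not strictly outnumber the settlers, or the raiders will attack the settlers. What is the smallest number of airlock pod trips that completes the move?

7

Counting alone: each trip to the lab module takes at most 3 across and each return brings at least 1 back, so after t trips out (and t−1 returns) at most 3t − (t−1) of the 9 are across; that first reaches 9 at t = 4, so at least 7 crossings are needed.
The plan below uses exactly 7 crossings, so it is optimal:
1. 3 raiders → the lab module.  (the storage bay: 5S 1R; the lab module: 0S 3R)
2. 1 raider ← the storage bay.  (the storage bay: 5S 2R; the lab module: 0S 2R)
3. 3 settlers → the lab module.  (the storage bay: 2S 2R; the lab module: 3S 2R)
4. 1 settler ← the storage bay.  (the storage bay: 3S 2R; the lab module: 2S 2R)
5. 2 settlers and 1 raider → the lab module.  (the storage bay: 1S 1R; the lab module: 4S 3R)
6. 1 settler ← the storage bay.  (the storage bay: 2S 1R; the lab module: 3S 3R)
7. 2 settlers and 1 raider → the lab module.  (the storage bay: 0S 0R; the lab module: 5S 4R)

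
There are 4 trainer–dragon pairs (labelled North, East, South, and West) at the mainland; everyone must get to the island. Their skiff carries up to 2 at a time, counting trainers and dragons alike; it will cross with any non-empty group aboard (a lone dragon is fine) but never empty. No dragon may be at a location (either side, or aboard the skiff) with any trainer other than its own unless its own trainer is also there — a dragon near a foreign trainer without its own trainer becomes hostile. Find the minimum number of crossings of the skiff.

Following every safe sequence of crossings from the start, the most of the 8 that can be at the island as the skiff arrives there on crossings 1, 3, 5 is 2, 3, 4 respectively; the best ever achieved is 4 of 8.
From crossing 7 on, no configuration arises that was not already reachable earlier: only 44 distinct safe configurations (who is on which side, and where the skiff is) can ever be reached, none of them has everyone across, and every continuation just revisits them. So no valid plan exists.

impossible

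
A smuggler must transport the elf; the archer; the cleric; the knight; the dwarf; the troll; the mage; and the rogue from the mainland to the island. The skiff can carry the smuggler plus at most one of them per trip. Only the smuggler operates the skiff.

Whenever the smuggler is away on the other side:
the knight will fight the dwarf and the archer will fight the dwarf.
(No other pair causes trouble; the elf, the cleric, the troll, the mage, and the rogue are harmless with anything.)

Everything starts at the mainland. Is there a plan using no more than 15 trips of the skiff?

Counting alone: the smuggler can take at most 1 across per trip to the island, so moving all 8 needs at least 8 loaded trips out, with a return between consecutive ones — at least 15 crossings.
The safety rule pushes this higher. Following every safe sequence of crossings, the most of the 8 that can be at the island as the skiff arrives there on crossing 15 is 7 — never all 8.
So the move cannot be finished within 15 crossings. (The shortest complete plan takes 17:)
1. Smuggler goes to the island with the dwarf.
2. Smuggler goes back to the mainland alone.
3. Smuggler goes to the island with the elf.
4. Smuggler goes back to the mainland alone.
5. Smuggler goes to the island with the archer.
6. Smuggler goes back to the mainland with the dwarf.
7. Smuggler goes to the island with the knight.
8. Smuggler goes back to the mainland alone.
9. Smuggler goes to the island with the cleric.
10. Smuggler goes back to the mainland alone.
11. Smuggler goes to the island with the troll.
12. Smuggler goes back to the mainland alone.
13. Smuggler goes to the island with the mage.
14. Smuggler goes back to the mainland alone.
15. Smuggler goes to the island with the rogue.
16. Smuggler goes back to the mainland alone.
17. Smuggler goes to the island with the dwarf.

No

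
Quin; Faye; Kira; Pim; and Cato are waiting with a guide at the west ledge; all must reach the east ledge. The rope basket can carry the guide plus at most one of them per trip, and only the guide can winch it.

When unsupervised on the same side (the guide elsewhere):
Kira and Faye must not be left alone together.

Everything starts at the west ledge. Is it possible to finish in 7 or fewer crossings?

No

Counting alone: the guide can take at most 1 across per trip to the east ledge, so moving all 5 needs at least 5 loaded trips out, with a return between consecutive ones — at least 9 crossings.
Since 7 < 9, 7 crossings cannot be enough. (The shortest complete plan in fact takes 9:)
1. Guide goes to the east ledge with Faye.
2. Guide goes back to the west ledge alone.
3. Guide goes to the east ledge with Quin.
4. Guide goes back to the west ledge alone.
5. Guide goes to the east ledge with Pim.
6. Guide goes back to the west ledge alone.
7. Guide goes to the east ledge with Cato.
8. Guide goes back to the west ledge alone.
9. Guide goes to the east ledge with Kira.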